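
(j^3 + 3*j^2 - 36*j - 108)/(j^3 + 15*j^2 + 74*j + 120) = (j^2 - 3*j - 18)/(j^2 + 9*j + 20)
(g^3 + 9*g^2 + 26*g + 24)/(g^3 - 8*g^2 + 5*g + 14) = (g^3 + 9*g^2 + 26*g + 24)/(g^3 - 8*g^2 + 5*g + 14)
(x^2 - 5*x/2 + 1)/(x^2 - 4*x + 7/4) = 2*(x - 2)/(2*x - 7)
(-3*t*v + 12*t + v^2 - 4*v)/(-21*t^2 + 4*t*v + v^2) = (v - 4)/(7*t + v)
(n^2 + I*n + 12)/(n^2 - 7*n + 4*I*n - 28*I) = (n - 3*I)/(n - 7)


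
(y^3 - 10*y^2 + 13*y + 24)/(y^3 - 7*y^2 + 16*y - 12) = (y^2 - 7*y - 8)/(y^2 - 4*y + 4)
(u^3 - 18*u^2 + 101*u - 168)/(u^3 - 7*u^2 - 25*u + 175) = (u^2 - 11*u + 24)/(u^2 - 25)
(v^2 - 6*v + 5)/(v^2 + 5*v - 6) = (v - 5)/(v + 6)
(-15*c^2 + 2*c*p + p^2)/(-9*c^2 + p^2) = (5*c + p)/(3*c + p)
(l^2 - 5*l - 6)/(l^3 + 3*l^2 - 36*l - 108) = (l + 1)/(l^2 + 9*l + 18)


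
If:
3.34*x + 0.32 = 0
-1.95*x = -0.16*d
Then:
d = -1.17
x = -0.10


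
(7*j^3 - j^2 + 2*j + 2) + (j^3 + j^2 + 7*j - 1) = 8*j^3 + 9*j + 1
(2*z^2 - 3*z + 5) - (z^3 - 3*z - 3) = -z^3 + 2*z^2 + 8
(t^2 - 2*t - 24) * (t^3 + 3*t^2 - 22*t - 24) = t^5 + t^4 - 52*t^3 - 52*t^2 + 576*t + 576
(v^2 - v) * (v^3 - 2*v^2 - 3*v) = v^5 - 3*v^4 - v^3 + 3*v^2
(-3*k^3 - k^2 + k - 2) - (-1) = -3*k^3 - k^2 + k - 1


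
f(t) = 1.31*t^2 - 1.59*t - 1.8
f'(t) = 2.62*t - 1.59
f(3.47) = 8.46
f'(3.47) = 7.50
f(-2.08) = 7.17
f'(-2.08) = -7.04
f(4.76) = 20.31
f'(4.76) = 10.88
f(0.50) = -2.27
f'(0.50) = -0.28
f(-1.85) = 5.62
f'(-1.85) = -6.44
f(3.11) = 5.93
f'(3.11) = 6.56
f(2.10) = 0.64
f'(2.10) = 3.91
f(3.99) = 12.71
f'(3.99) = 8.86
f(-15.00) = 316.80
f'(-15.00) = -40.89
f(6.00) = 35.82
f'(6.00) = 14.13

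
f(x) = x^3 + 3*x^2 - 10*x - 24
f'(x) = 3*x^2 + 6*x - 10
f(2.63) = -11.36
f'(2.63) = 26.53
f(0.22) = -26.04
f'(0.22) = -8.53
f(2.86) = -4.67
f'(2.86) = 31.70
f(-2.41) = 3.53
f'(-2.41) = -7.04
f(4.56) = 87.60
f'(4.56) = 79.74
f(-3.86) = 1.79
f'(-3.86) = 11.54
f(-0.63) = -16.76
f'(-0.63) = -12.59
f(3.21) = 7.89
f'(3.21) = 40.17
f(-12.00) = -1200.00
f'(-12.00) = 350.00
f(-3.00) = 6.00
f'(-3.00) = -1.00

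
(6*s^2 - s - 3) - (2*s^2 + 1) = 4*s^2 - s - 4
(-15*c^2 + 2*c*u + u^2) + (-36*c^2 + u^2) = -51*c^2 + 2*c*u + 2*u^2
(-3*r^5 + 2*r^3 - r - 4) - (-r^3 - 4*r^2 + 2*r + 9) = -3*r^5 + 3*r^3 + 4*r^2 - 3*r - 13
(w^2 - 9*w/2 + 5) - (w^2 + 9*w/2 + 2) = 3 - 9*w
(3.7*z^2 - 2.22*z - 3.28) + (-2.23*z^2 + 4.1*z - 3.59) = 1.47*z^2 + 1.88*z - 6.87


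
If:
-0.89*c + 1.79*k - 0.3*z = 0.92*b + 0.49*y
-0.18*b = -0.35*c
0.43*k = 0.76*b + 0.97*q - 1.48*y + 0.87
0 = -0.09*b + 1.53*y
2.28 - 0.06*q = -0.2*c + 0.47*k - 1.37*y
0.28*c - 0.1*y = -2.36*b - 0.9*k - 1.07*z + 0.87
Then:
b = -42.61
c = -21.92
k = -14.61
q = 22.19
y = -2.51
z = 112.60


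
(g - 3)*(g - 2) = g^2 - 5*g + 6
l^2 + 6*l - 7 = (l - 1)*(l + 7)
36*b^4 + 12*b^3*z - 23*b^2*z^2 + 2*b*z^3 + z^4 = (-3*b + z)*(-2*b + z)*(b + z)*(6*b + z)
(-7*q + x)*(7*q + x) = -49*q^2 + x^2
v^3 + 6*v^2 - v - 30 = (v - 2)*(v + 3)*(v + 5)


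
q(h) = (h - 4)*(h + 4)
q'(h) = 2*h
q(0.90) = -15.19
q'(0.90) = 1.80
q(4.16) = 1.31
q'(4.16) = 8.32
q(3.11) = -6.33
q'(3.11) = 6.22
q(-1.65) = -13.28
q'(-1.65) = -3.30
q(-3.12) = -6.27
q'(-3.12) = -6.24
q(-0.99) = -15.02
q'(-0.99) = -1.98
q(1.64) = -13.31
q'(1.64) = 3.28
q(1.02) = -14.96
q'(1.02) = 2.04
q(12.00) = 128.00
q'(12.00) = 24.00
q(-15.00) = 209.00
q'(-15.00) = -30.00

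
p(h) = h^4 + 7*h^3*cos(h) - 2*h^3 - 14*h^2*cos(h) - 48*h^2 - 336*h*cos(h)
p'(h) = -7*h^3*sin(h) + 4*h^3 + 14*h^2*sin(h) + 21*h^2*cos(h) - 6*h^2 + 336*h*sin(h) - 28*h*cos(h) - 96*h - 336*cos(h)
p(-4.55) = -470.44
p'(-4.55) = -672.73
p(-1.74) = -210.73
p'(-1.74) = 663.63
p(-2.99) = -980.16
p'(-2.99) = 294.83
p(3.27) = 526.54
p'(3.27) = -165.40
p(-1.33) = 19.66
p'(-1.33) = 439.21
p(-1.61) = -127.99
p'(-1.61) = 606.68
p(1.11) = -229.61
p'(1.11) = 80.73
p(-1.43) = -27.59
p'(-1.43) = 504.92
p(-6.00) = 0.00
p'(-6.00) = 60.58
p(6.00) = -1831.85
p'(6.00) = 32.31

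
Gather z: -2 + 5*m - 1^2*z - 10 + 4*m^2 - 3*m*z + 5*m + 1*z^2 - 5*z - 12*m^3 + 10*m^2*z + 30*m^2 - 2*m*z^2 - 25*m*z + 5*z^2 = -12*m^3 + 34*m^2 + 10*m + z^2*(6 - 2*m) + z*(10*m^2 - 28*m - 6) - 12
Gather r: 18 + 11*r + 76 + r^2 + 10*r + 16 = r^2 + 21*r + 110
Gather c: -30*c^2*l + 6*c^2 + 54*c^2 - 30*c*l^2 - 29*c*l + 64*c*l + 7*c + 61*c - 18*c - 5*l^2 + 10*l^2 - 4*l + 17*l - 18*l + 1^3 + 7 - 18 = c^2*(60 - 30*l) + c*(-30*l^2 + 35*l + 50) + 5*l^2 - 5*l - 10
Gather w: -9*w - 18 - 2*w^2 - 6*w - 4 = -2*w^2 - 15*w - 22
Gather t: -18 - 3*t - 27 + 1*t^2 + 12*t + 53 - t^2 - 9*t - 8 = 0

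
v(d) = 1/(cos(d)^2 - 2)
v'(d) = 2*sin(d)*cos(d)/(cos(d)^2 - 2)^2 = 4*sin(2*d)/(3 - cos(2*d))^2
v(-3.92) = -0.67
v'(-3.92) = -0.45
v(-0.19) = -0.97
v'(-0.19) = -0.35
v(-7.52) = -0.53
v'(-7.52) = -0.17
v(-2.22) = -0.61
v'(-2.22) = 0.36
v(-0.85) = -0.64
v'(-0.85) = -0.41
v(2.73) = -0.86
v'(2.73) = -0.54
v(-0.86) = -0.64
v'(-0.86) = -0.40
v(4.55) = -0.51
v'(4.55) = 0.08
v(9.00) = -0.85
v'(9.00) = -0.55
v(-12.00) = -0.78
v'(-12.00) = 0.55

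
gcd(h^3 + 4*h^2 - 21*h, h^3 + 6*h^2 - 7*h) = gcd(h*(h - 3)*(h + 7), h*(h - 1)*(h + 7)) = h^2 + 7*h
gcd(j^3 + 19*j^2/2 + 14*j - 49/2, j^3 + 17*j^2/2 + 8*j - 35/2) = j^2 + 6*j - 7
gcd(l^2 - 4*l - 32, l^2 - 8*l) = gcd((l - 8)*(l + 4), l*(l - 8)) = l - 8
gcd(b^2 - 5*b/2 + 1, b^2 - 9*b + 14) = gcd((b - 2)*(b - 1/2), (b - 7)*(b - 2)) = b - 2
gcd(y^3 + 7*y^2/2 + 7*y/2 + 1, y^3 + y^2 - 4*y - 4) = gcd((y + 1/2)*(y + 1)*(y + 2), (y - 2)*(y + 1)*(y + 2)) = y^2 + 3*y + 2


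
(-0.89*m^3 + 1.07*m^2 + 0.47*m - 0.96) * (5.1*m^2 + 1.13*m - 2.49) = -4.539*m^5 + 4.4513*m^4 + 5.8222*m^3 - 7.0292*m^2 - 2.2551*m + 2.3904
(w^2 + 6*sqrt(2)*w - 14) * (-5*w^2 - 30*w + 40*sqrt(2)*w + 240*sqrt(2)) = -5*w^4 - 30*w^3 + 10*sqrt(2)*w^3 + 60*sqrt(2)*w^2 + 550*w^2 - 560*sqrt(2)*w + 3300*w - 3360*sqrt(2)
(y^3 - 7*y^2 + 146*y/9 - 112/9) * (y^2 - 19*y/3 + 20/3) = y^5 - 40*y^4/3 + 605*y^3/9 - 4370*y^2/27 + 5048*y/27 - 2240/27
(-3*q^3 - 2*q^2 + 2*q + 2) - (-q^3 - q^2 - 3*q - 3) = -2*q^3 - q^2 + 5*q + 5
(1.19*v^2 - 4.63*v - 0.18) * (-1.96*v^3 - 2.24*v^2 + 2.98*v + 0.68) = -2.3324*v^5 + 6.4092*v^4 + 14.2702*v^3 - 12.585*v^2 - 3.6848*v - 0.1224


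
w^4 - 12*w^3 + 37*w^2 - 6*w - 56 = (w - 7)*(w - 4)*(w - 2)*(w + 1)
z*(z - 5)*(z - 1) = z^3 - 6*z^2 + 5*z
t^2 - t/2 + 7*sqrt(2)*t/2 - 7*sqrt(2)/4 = (t - 1/2)*(t + 7*sqrt(2)/2)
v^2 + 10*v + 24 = (v + 4)*(v + 6)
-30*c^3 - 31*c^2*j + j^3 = (-6*c + j)*(c + j)*(5*c + j)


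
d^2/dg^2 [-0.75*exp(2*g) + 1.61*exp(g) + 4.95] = (1.61 - 3.0*exp(g))*exp(g)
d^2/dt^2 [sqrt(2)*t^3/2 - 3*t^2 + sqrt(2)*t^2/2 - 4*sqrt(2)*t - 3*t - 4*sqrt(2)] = 3*sqrt(2)*t - 6 + sqrt(2)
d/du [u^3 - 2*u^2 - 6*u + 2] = 3*u^2 - 4*u - 6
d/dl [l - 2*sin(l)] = 1 - 2*cos(l)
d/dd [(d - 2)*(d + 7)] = 2*d + 5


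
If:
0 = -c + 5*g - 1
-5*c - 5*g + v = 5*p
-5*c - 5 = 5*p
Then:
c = v + 4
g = v/5 + 1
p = -v - 5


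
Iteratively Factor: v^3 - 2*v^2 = (v - 2)*(v^2) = v*(v - 2)*(v)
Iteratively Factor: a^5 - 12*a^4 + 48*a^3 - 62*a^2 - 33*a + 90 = (a - 3)*(a^4 - 9*a^3 + 21*a^2 + a - 30) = (a - 3)^2*(a^3 - 6*a^2 + 3*a + 10) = (a - 3)^2*(a + 1)*(a^2 - 7*a + 10) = (a - 3)^2*(a - 2)*(a + 1)*(a - 5)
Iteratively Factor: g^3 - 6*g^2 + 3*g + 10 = (g - 5)*(g^2 - g - 2) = (g - 5)*(g + 1)*(g - 2)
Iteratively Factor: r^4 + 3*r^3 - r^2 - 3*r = (r)*(r^3 + 3*r^2 - r - 3) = r*(r + 3)*(r^2 - 1) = r*(r + 1)*(r + 3)*(r - 1)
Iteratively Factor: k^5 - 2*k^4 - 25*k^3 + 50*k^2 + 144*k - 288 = (k - 2)*(k^4 - 25*k^2 + 144) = (k - 2)*(k + 4)*(k^3 - 4*k^2 - 9*k + 36) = (k - 3)*(k - 2)*(k + 4)*(k^2 - k - 12) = (k - 3)*(k - 2)*(k + 3)*(k + 4)*(k - 4)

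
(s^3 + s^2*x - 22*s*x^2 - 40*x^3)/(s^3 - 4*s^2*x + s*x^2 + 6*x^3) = (s^3 + s^2*x - 22*s*x^2 - 40*x^3)/(s^3 - 4*s^2*x + s*x^2 + 6*x^3)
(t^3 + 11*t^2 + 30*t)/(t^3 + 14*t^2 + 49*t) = (t^2 + 11*t + 30)/(t^2 + 14*t + 49)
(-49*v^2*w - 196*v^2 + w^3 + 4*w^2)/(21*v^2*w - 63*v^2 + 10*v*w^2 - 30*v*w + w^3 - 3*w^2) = (-7*v*w - 28*v + w^2 + 4*w)/(3*v*w - 9*v + w^2 - 3*w)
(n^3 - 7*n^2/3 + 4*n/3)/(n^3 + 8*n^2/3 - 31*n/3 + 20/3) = n/(n + 5)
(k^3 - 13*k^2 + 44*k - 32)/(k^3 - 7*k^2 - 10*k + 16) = (k - 4)/(k + 2)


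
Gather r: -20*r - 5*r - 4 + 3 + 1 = -25*r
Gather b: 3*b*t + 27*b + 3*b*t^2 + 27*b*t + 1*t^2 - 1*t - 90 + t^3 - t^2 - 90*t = b*(3*t^2 + 30*t + 27) + t^3 - 91*t - 90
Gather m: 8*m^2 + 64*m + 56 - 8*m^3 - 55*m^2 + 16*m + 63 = -8*m^3 - 47*m^2 + 80*m + 119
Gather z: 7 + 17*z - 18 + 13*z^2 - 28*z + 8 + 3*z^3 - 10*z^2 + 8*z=3*z^3 + 3*z^2 - 3*z - 3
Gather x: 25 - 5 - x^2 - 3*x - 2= -x^2 - 3*x + 18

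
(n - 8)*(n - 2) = n^2 - 10*n + 16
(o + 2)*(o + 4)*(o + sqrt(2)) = o^3 + sqrt(2)*o^2 + 6*o^2 + 8*o + 6*sqrt(2)*o + 8*sqrt(2)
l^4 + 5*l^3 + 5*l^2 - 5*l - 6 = (l - 1)*(l + 1)*(l + 2)*(l + 3)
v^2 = v^2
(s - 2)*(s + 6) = s^2 + 4*s - 12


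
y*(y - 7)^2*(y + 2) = y^4 - 12*y^3 + 21*y^2 + 98*y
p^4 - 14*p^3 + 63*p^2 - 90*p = p*(p - 6)*(p - 5)*(p - 3)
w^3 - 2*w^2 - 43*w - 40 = (w - 8)*(w + 1)*(w + 5)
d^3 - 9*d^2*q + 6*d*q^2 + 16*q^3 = (d - 8*q)*(d - 2*q)*(d + q)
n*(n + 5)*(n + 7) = n^3 + 12*n^2 + 35*n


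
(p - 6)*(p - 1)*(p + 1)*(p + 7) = p^4 + p^3 - 43*p^2 - p + 42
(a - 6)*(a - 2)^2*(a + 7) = a^4 - 3*a^3 - 42*a^2 + 172*a - 168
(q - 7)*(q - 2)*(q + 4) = q^3 - 5*q^2 - 22*q + 56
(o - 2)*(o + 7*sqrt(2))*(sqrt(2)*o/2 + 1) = sqrt(2)*o^3/2 - sqrt(2)*o^2 + 8*o^2 - 16*o + 7*sqrt(2)*o - 14*sqrt(2)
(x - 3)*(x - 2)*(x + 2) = x^3 - 3*x^2 - 4*x + 12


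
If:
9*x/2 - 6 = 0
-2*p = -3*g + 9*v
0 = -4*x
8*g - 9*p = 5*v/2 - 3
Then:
No Solution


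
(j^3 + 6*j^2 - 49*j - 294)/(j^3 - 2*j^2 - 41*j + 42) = (j + 7)/(j - 1)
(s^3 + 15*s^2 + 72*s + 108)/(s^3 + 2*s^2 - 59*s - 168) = (s^2 + 12*s + 36)/(s^2 - s - 56)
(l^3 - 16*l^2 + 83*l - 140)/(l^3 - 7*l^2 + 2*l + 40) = (l - 7)/(l + 2)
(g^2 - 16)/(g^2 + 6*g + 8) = (g - 4)/(g + 2)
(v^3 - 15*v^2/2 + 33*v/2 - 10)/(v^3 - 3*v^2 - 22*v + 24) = (v^2 - 13*v/2 + 10)/(v^2 - 2*v - 24)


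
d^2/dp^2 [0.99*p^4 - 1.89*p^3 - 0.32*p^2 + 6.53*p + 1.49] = 11.88*p^2 - 11.34*p - 0.64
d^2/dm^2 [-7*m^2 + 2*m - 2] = -14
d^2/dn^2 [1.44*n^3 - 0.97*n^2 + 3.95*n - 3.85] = 8.64*n - 1.94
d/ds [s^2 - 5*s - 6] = 2*s - 5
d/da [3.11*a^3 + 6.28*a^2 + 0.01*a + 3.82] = 9.33*a^2 + 12.56*a + 0.01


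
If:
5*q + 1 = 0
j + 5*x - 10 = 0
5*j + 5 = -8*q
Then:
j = -17/25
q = -1/5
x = 267/125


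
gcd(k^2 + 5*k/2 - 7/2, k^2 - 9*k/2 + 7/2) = k - 1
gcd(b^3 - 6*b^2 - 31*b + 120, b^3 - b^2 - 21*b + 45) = b^2 + 2*b - 15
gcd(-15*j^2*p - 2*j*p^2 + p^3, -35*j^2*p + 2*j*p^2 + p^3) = -5*j*p + p^2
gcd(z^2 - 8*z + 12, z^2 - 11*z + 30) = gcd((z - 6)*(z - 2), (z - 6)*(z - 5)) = z - 6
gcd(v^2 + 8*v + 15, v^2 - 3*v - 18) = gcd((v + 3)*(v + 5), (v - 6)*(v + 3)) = v + 3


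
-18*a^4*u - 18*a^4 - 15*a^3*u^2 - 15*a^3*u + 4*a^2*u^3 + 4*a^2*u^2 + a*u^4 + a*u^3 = (-3*a + u)*(a + u)*(6*a + u)*(a*u + a)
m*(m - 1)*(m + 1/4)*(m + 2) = m^4 + 5*m^3/4 - 7*m^2/4 - m/2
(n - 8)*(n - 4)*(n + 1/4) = n^3 - 47*n^2/4 + 29*n + 8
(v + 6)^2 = v^2 + 12*v + 36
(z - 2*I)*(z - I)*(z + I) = z^3 - 2*I*z^2 + z - 2*I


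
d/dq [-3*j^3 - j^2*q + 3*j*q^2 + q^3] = -j^2 + 6*j*q + 3*q^2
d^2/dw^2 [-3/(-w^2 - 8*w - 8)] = 6*(-w^2 - 8*w + 4*(w + 4)^2 - 8)/(w^2 + 8*w + 8)^3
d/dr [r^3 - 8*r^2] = r*(3*r - 16)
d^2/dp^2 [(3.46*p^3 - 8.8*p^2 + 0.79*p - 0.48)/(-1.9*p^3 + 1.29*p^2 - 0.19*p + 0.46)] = (46.5750800000001*p^6 - 9.61703999999986*p^5 - 22.93794*p^4 + 94.964498*p^3 - 31.970328*p^2 + 0.231132000000001*p + 3.05106)/(6.859*p^9 - 13.9707*p^8 + 11.54307*p^7 - 9.922629*p^6 + 7.919067*p^5 - 3.432525*p^4 + 1.889455*p^3 - 0.86871*p^2 + 0.120612*p - 0.097336)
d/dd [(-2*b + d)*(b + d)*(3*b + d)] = -5*b^2 + 4*b*d + 3*d^2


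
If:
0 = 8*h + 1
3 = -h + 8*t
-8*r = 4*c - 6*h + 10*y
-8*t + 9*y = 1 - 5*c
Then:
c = 31/40 - 9*y/5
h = -1/8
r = -7*y/20 - 77/160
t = 23/64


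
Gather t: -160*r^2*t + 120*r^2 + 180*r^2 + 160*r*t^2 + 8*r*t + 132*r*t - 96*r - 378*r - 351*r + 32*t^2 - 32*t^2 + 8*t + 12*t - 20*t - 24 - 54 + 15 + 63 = 300*r^2 + 160*r*t^2 - 825*r + t*(-160*r^2 + 140*r)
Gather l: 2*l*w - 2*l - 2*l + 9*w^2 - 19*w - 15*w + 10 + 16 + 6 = l*(2*w - 4) + 9*w^2 - 34*w + 32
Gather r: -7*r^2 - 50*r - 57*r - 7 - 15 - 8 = -7*r^2 - 107*r - 30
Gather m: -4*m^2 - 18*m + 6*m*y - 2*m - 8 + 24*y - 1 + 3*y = -4*m^2 + m*(6*y - 20) + 27*y - 9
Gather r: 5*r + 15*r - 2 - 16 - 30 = 20*r - 48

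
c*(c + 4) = c^2 + 4*c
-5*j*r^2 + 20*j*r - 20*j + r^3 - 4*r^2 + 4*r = (-5*j + r)*(r - 2)^2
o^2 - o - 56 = (o - 8)*(o + 7)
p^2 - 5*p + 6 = (p - 3)*(p - 2)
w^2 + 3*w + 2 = (w + 1)*(w + 2)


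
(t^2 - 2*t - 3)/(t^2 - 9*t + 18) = (t + 1)/(t - 6)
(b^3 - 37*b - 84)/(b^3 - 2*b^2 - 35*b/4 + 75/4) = 4*(b^2 - 3*b - 28)/(4*b^2 - 20*b + 25)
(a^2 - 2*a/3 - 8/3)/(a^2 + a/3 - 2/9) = 3*(3*a^2 - 2*a - 8)/(9*a^2 + 3*a - 2)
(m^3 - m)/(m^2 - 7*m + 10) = (m^3 - m)/(m^2 - 7*m + 10)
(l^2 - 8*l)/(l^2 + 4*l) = (l - 8)/(l + 4)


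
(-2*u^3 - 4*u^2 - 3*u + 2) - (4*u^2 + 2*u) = -2*u^3 - 8*u^2 - 5*u + 2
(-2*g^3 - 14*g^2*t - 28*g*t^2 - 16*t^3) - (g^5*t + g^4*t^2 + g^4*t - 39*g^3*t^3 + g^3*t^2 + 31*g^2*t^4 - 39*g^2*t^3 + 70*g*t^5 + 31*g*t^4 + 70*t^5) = -g^5*t - g^4*t^2 - g^4*t + 39*g^3*t^3 - g^3*t^2 - 2*g^3 - 31*g^2*t^4 + 39*g^2*t^3 - 14*g^2*t - 70*g*t^5 - 31*g*t^4 - 28*g*t^2 - 70*t^5 - 16*t^3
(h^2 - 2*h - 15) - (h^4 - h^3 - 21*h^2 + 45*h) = -h^4 + h^3 + 22*h^2 - 47*h - 15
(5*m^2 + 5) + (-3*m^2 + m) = 2*m^2 + m + 5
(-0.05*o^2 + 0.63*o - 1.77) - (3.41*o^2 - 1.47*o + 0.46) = -3.46*o^2 + 2.1*o - 2.23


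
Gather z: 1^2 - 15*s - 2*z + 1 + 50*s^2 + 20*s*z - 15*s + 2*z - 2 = 50*s^2 + 20*s*z - 30*s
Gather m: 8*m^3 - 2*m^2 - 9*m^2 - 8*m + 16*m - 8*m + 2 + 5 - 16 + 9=8*m^3 - 11*m^2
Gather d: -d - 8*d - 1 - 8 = -9*d - 9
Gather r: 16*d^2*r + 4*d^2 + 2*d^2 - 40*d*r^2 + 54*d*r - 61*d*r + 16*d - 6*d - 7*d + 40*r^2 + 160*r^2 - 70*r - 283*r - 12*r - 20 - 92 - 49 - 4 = 6*d^2 + 3*d + r^2*(200 - 40*d) + r*(16*d^2 - 7*d - 365) - 165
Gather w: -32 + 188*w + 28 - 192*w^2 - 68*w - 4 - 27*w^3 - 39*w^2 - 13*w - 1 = -27*w^3 - 231*w^2 + 107*w - 9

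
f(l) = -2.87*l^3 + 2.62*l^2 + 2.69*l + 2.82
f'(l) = -8.61*l^2 + 5.24*l + 2.69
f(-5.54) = 556.32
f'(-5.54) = -290.59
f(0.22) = 3.51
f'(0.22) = 3.43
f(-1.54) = 15.37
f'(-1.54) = -25.80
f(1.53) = 2.79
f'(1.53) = -9.45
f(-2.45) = 54.16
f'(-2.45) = -61.83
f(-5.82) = 641.69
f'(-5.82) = -319.45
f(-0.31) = 2.32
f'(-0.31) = 0.24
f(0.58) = 4.70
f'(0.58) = 2.83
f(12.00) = -4546.98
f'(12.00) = -1174.27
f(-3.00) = 95.82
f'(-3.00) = -90.52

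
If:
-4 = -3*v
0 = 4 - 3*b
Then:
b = 4/3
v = 4/3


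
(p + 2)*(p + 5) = p^2 + 7*p + 10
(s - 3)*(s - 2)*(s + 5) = s^3 - 19*s + 30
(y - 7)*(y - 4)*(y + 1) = y^3 - 10*y^2 + 17*y + 28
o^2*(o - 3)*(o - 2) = o^4 - 5*o^3 + 6*o^2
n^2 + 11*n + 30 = (n + 5)*(n + 6)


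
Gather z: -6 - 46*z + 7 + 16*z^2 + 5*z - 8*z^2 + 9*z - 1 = 8*z^2 - 32*z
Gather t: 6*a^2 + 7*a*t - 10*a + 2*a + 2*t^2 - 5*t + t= 6*a^2 - 8*a + 2*t^2 + t*(7*a - 4)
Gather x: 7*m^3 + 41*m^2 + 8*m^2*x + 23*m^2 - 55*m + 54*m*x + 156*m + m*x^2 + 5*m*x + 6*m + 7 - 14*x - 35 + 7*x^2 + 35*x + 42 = 7*m^3 + 64*m^2 + 107*m + x^2*(m + 7) + x*(8*m^2 + 59*m + 21) + 14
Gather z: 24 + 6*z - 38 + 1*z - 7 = 7*z - 21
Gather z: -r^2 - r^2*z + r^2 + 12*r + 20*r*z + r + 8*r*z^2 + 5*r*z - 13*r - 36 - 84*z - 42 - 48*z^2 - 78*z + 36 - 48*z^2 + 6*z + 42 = z^2*(8*r - 96) + z*(-r^2 + 25*r - 156)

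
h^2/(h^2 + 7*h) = h/(h + 7)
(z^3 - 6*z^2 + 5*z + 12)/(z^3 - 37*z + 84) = (z + 1)/(z + 7)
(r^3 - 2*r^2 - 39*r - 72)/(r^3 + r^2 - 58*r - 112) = (r^2 + 6*r + 9)/(r^2 + 9*r + 14)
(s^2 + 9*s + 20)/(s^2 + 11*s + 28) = (s + 5)/(s + 7)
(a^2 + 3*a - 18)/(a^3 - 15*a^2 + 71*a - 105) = (a + 6)/(a^2 - 12*a + 35)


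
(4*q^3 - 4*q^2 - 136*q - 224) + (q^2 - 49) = 4*q^3 - 3*q^2 - 136*q - 273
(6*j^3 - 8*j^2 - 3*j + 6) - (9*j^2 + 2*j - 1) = 6*j^3 - 17*j^2 - 5*j + 7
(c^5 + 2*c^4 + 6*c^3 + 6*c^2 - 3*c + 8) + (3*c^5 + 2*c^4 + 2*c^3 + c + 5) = 4*c^5 + 4*c^4 + 8*c^3 + 6*c^2 - 2*c + 13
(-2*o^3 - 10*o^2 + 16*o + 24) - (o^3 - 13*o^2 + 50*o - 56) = -3*o^3 + 3*o^2 - 34*o + 80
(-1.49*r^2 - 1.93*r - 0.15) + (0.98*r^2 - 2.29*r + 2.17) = -0.51*r^2 - 4.22*r + 2.02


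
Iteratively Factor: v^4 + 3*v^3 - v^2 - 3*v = (v)*(v^3 + 3*v^2 - v - 3) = v*(v - 1)*(v^2 + 4*v + 3) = v*(v - 1)*(v + 1)*(v + 3)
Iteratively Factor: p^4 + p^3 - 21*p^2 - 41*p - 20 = (p + 1)*(p^3 - 21*p - 20) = (p - 5)*(p + 1)*(p^2 + 5*p + 4) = (p - 5)*(p + 1)*(p + 4)*(p + 1)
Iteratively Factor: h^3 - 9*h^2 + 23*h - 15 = (h - 1)*(h^2 - 8*h + 15) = (h - 5)*(h - 1)*(h - 3)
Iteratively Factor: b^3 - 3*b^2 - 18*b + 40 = (b - 5)*(b^2 + 2*b - 8) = (b - 5)*(b + 4)*(b - 2)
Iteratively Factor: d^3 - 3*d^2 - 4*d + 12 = (d - 3)*(d^2 - 4) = (d - 3)*(d + 2)*(d - 2)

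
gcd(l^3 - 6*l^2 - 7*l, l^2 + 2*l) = l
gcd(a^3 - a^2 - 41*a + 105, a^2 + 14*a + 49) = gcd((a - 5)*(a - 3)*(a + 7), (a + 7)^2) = a + 7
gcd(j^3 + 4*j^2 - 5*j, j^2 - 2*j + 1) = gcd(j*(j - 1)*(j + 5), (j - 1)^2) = j - 1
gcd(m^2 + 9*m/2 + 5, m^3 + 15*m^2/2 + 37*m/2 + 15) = m^2 + 9*m/2 + 5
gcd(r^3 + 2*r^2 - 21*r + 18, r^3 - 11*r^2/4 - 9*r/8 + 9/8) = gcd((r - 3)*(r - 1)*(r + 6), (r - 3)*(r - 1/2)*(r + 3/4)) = r - 3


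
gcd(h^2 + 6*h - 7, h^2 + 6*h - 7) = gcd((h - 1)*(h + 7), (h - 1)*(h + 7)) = h^2 + 6*h - 7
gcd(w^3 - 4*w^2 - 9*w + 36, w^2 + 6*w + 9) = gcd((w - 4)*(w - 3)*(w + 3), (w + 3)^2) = w + 3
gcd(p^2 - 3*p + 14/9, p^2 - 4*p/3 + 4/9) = p - 2/3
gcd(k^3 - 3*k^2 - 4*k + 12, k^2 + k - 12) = k - 3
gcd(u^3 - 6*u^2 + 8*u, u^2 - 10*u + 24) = u - 4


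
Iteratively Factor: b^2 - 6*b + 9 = (b - 3)*(b - 3)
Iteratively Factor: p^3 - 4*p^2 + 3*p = (p)*(p^2 - 4*p + 3) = p*(p - 3)*(p - 1)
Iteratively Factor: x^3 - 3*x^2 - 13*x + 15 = (x - 1)*(x^2 - 2*x - 15) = (x - 1)*(x + 3)*(x - 5)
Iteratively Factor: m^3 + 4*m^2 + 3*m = (m + 3)*(m^2 + m) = m*(m + 3)*(m + 1)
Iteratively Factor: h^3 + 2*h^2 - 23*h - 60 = (h - 5)*(h^2 + 7*h + 12) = (h - 5)*(h + 3)*(h + 4)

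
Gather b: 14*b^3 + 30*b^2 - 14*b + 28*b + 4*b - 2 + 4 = 14*b^3 + 30*b^2 + 18*b + 2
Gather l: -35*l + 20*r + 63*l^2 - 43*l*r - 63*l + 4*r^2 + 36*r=63*l^2 + l*(-43*r - 98) + 4*r^2 + 56*r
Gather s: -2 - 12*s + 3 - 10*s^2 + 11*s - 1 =-10*s^2 - s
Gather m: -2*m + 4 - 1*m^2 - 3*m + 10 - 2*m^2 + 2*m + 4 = -3*m^2 - 3*m + 18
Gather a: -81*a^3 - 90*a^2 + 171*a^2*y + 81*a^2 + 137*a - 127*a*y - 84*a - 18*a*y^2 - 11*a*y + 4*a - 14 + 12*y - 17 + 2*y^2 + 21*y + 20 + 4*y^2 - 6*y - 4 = -81*a^3 + a^2*(171*y - 9) + a*(-18*y^2 - 138*y + 57) + 6*y^2 + 27*y - 15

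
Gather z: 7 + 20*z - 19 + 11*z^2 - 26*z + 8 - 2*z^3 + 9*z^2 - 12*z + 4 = -2*z^3 + 20*z^2 - 18*z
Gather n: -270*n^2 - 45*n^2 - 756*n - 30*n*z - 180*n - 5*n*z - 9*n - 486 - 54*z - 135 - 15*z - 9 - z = -315*n^2 + n*(-35*z - 945) - 70*z - 630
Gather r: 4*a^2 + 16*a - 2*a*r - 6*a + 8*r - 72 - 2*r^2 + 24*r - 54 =4*a^2 + 10*a - 2*r^2 + r*(32 - 2*a) - 126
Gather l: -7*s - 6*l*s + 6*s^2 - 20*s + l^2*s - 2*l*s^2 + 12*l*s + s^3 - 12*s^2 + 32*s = l^2*s + l*(-2*s^2 + 6*s) + s^3 - 6*s^2 + 5*s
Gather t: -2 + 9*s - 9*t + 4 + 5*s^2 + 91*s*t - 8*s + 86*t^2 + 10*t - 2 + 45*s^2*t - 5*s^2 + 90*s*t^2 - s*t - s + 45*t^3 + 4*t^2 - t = 45*t^3 + t^2*(90*s + 90) + t*(45*s^2 + 90*s)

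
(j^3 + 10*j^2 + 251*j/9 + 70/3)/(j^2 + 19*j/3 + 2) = (9*j^2 + 36*j + 35)/(3*(3*j + 1))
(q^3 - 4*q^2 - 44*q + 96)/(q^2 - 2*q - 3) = (-q^3 + 4*q^2 + 44*q - 96)/(-q^2 + 2*q + 3)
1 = 1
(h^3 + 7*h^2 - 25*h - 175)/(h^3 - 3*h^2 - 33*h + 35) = (h^2 + 2*h - 35)/(h^2 - 8*h + 7)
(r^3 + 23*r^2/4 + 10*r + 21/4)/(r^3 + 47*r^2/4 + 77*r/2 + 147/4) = (r + 1)/(r + 7)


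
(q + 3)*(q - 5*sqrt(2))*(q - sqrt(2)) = q^3 - 6*sqrt(2)*q^2 + 3*q^2 - 18*sqrt(2)*q + 10*q + 30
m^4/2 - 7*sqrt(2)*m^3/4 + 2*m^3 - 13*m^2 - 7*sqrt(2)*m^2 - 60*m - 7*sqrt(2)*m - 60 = (m/2 + 1)*(m + 2)*(m - 6*sqrt(2))*(m + 5*sqrt(2)/2)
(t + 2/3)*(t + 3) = t^2 + 11*t/3 + 2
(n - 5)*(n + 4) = n^2 - n - 20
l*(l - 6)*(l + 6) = l^3 - 36*l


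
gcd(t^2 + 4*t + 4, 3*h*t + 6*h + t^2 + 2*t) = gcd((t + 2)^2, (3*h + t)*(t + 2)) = t + 2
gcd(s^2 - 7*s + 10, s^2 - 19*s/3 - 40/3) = 1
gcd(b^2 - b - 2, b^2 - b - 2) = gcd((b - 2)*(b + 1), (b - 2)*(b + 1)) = b^2 - b - 2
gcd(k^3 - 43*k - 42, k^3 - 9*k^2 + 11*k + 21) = k^2 - 6*k - 7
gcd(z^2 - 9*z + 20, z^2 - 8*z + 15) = z - 5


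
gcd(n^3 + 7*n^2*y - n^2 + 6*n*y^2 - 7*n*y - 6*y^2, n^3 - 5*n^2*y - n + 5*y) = n - 1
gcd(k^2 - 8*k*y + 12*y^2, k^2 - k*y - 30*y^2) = -k + 6*y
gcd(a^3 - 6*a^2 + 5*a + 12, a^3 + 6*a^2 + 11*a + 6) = a + 1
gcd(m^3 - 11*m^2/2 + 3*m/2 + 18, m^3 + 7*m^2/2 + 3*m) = m + 3/2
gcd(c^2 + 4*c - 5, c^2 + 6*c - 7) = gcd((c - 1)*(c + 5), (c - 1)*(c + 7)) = c - 1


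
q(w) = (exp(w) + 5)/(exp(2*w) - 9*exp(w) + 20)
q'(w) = (exp(w) + 5)*(-2*exp(2*w) + 9*exp(w))/(exp(2*w) - 9*exp(w) + 20)^2 + exp(w)/(exp(2*w) - 9*exp(w) + 20)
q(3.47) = 0.05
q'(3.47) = -0.07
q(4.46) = 0.01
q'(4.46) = -0.02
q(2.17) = 0.77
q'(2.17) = -2.72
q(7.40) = 0.00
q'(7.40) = -0.00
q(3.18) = 0.08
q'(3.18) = -0.12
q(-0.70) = 0.35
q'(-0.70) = 0.12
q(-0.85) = 0.33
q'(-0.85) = 0.10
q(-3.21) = 0.26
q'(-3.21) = 0.01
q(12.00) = 0.00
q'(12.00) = 0.00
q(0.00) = 0.50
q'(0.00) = 0.38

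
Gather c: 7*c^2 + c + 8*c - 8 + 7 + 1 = 7*c^2 + 9*c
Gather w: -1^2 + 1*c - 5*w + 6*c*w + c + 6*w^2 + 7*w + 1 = 2*c + 6*w^2 + w*(6*c + 2)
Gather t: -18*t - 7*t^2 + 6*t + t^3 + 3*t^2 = t^3 - 4*t^2 - 12*t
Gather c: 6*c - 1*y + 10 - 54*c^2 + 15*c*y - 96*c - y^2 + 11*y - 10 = -54*c^2 + c*(15*y - 90) - y^2 + 10*y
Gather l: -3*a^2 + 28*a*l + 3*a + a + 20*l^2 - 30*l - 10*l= -3*a^2 + 4*a + 20*l^2 + l*(28*a - 40)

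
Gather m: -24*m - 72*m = -96*m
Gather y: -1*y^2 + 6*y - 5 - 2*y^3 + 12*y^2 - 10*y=-2*y^3 + 11*y^2 - 4*y - 5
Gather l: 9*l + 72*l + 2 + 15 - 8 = 81*l + 9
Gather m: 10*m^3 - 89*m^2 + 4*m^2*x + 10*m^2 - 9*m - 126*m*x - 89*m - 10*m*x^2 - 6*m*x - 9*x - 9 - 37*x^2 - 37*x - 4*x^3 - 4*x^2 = 10*m^3 + m^2*(4*x - 79) + m*(-10*x^2 - 132*x - 98) - 4*x^3 - 41*x^2 - 46*x - 9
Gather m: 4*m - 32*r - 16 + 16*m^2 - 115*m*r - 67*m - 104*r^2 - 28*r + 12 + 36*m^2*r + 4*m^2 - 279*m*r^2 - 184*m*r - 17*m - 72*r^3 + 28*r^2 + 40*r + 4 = m^2*(36*r + 20) + m*(-279*r^2 - 299*r - 80) - 72*r^3 - 76*r^2 - 20*r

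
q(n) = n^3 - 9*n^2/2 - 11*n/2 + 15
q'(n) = 3*n^2 - 9*n - 11/2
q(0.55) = 10.78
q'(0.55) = -9.54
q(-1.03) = 14.80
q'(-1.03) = 6.95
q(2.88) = -14.28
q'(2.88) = -6.54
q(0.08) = 14.53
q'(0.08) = -6.20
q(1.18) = 3.89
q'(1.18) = -11.94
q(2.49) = -11.16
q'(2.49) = -9.31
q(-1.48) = 10.04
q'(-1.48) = 14.39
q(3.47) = -16.49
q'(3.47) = -0.61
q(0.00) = 15.00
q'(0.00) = -5.50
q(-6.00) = -330.00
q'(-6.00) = 156.50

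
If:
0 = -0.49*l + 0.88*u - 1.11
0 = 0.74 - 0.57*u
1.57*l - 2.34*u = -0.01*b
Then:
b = 293.39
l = 0.07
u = 1.30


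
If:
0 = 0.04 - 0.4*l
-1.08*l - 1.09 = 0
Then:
No Solution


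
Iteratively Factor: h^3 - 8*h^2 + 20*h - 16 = (h - 2)*(h^2 - 6*h + 8) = (h - 2)^2*(h - 4)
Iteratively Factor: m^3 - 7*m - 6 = (m - 3)*(m^2 + 3*m + 2) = (m - 3)*(m + 1)*(m + 2)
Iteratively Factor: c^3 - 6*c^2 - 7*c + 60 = (c - 5)*(c^2 - c - 12) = (c - 5)*(c + 3)*(c - 4)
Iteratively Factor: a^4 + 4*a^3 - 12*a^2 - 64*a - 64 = (a + 2)*(a^3 + 2*a^2 - 16*a - 32) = (a + 2)*(a + 4)*(a^2 - 2*a - 8) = (a - 4)*(a + 2)*(a + 4)*(a + 2)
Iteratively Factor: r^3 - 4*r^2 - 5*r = (r)*(r^2 - 4*r - 5) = r*(r - 5)*(r + 1)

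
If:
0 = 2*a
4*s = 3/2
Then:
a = 0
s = 3/8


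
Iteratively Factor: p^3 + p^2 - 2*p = (p - 1)*(p^2 + 2*p) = p*(p - 1)*(p + 2)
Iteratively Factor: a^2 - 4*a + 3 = (a - 1)*(a - 3)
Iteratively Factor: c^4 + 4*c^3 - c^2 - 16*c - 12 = (c + 3)*(c^3 + c^2 - 4*c - 4) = (c + 2)*(c + 3)*(c^2 - c - 2) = (c + 1)*(c + 2)*(c + 3)*(c - 2)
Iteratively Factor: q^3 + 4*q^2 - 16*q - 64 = (q - 4)*(q^2 + 8*q + 16) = (q - 4)*(q + 4)*(q + 4)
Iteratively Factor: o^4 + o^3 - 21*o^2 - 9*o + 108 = (o + 4)*(o^3 - 3*o^2 - 9*o + 27) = (o + 3)*(o + 4)*(o^2 - 6*o + 9) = (o - 3)*(o + 3)*(o + 4)*(o - 3)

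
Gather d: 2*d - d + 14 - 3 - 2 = d + 9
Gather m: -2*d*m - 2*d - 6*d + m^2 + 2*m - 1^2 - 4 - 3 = -8*d + m^2 + m*(2 - 2*d) - 8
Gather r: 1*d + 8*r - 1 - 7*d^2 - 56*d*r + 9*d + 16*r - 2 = -7*d^2 + 10*d + r*(24 - 56*d) - 3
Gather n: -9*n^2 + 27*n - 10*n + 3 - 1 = -9*n^2 + 17*n + 2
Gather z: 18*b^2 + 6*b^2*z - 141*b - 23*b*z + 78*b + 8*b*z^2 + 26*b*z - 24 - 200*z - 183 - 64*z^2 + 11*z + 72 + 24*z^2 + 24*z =18*b^2 - 63*b + z^2*(8*b - 40) + z*(6*b^2 + 3*b - 165) - 135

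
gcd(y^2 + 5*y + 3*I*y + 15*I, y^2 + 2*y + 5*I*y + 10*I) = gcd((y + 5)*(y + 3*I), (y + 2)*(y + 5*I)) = 1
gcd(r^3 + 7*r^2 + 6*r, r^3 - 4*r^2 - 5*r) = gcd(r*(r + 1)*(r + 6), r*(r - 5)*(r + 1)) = r^2 + r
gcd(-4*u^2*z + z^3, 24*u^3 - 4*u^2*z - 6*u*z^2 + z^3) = -4*u^2 + z^2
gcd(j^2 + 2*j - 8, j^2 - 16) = j + 4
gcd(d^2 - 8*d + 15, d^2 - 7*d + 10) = d - 5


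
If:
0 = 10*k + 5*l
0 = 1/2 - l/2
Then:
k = -1/2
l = 1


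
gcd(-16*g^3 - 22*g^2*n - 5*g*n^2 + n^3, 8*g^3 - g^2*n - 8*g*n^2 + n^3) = 8*g^2 + 7*g*n - n^2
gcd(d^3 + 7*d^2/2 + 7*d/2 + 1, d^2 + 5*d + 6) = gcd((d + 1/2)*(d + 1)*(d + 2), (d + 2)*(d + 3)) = d + 2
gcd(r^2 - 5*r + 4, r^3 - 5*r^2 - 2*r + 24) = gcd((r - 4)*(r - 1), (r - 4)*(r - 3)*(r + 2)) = r - 4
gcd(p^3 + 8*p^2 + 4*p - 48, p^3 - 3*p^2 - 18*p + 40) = p^2 + 2*p - 8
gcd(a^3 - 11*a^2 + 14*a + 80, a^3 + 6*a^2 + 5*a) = 1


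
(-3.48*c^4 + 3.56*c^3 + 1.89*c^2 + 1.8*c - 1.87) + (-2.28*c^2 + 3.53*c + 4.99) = -3.48*c^4 + 3.56*c^3 - 0.39*c^2 + 5.33*c + 3.12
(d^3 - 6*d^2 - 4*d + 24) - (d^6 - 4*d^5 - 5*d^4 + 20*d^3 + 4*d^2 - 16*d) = -d^6 + 4*d^5 + 5*d^4 - 19*d^3 - 10*d^2 + 12*d + 24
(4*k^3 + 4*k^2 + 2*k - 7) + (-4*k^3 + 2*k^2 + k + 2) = 6*k^2 + 3*k - 5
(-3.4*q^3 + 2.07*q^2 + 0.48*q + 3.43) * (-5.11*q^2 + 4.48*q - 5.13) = 17.374*q^5 - 25.8097*q^4 + 24.2628*q^3 - 25.996*q^2 + 12.904*q - 17.5959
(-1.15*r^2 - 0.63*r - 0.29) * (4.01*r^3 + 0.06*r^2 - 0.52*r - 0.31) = -4.6115*r^5 - 2.5953*r^4 - 0.6027*r^3 + 0.6667*r^2 + 0.3461*r + 0.0899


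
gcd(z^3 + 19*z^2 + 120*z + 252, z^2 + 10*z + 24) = z + 6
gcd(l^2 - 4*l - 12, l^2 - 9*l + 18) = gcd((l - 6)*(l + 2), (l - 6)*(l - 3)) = l - 6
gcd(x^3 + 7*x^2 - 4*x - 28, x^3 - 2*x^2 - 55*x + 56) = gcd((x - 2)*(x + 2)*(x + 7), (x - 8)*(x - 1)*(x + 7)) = x + 7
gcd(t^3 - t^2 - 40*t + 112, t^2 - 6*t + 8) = t - 4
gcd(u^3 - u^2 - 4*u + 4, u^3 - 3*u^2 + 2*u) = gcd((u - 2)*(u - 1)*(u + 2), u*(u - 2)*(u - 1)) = u^2 - 3*u + 2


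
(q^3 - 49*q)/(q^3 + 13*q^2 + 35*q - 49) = q*(q - 7)/(q^2 + 6*q - 7)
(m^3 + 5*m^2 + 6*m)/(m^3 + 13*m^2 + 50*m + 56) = m*(m + 3)/(m^2 + 11*m + 28)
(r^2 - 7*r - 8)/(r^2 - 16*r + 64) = (r + 1)/(r - 8)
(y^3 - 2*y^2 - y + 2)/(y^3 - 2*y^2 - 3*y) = (y^2 - 3*y + 2)/(y*(y - 3))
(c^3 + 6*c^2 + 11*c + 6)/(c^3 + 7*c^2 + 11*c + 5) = (c^2 + 5*c + 6)/(c^2 + 6*c + 5)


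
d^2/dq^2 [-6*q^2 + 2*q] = -12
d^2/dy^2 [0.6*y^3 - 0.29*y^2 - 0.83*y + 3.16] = 3.6*y - 0.58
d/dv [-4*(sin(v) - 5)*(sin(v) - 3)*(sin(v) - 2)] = 4*(-3*sin(v)^2 + 20*sin(v) - 31)*cos(v)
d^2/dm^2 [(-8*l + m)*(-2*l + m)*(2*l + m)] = -16*l + 6*m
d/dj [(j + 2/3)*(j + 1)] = 2*j + 5/3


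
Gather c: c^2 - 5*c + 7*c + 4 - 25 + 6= c^2 + 2*c - 15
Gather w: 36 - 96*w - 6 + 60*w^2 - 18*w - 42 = 60*w^2 - 114*w - 12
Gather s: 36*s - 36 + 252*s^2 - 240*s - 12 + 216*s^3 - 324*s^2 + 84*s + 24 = 216*s^3 - 72*s^2 - 120*s - 24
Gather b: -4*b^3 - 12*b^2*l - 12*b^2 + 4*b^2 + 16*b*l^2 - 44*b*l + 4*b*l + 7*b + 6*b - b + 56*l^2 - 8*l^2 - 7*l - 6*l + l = -4*b^3 + b^2*(-12*l - 8) + b*(16*l^2 - 40*l + 12) + 48*l^2 - 12*l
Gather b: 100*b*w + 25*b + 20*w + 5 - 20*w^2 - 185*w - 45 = b*(100*w + 25) - 20*w^2 - 165*w - 40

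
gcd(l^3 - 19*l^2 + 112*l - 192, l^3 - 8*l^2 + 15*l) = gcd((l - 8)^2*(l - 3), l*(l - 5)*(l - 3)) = l - 3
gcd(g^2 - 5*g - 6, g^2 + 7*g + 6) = g + 1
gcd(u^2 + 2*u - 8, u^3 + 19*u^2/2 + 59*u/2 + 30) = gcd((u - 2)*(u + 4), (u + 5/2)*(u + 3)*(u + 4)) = u + 4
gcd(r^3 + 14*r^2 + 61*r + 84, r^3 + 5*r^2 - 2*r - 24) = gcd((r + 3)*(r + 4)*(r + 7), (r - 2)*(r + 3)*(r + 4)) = r^2 + 7*r + 12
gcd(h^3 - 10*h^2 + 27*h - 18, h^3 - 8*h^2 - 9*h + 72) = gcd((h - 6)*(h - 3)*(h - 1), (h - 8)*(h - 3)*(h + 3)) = h - 3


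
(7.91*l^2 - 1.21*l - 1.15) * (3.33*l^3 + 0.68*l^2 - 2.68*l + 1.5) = 26.3403*l^5 + 1.3495*l^4 - 25.8511*l^3 + 14.3258*l^2 + 1.267*l - 1.725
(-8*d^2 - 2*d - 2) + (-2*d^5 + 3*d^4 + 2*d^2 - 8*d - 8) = -2*d^5 + 3*d^4 - 6*d^2 - 10*d - 10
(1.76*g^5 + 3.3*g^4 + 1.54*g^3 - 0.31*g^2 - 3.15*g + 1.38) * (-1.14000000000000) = -2.0064*g^5 - 3.762*g^4 - 1.7556*g^3 + 0.3534*g^2 + 3.591*g - 1.5732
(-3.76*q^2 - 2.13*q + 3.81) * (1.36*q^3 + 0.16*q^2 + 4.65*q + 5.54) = -5.1136*q^5 - 3.4984*q^4 - 12.6432*q^3 - 30.1253*q^2 + 5.9163*q + 21.1074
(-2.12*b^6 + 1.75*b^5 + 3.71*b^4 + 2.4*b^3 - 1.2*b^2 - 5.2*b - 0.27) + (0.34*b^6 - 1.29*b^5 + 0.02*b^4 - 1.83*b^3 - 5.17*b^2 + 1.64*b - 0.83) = -1.78*b^6 + 0.46*b^5 + 3.73*b^4 + 0.57*b^3 - 6.37*b^2 - 3.56*b - 1.1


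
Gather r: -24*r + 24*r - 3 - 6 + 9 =0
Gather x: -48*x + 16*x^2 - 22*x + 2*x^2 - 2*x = 18*x^2 - 72*x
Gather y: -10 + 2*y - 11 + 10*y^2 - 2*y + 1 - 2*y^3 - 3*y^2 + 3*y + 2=-2*y^3 + 7*y^2 + 3*y - 18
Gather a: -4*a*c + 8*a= a*(8 - 4*c)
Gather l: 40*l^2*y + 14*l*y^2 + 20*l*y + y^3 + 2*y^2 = 40*l^2*y + l*(14*y^2 + 20*y) + y^3 + 2*y^2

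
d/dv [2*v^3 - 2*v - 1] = 6*v^2 - 2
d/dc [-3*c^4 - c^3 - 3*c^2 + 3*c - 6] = -12*c^3 - 3*c^2 - 6*c + 3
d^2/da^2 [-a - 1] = 0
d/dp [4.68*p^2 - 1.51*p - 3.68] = 9.36*p - 1.51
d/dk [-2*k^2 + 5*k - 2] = 5 - 4*k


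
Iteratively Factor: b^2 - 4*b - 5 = (b - 5)*(b + 1)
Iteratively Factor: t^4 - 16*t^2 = (t + 4)*(t^3 - 4*t^2) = (t - 4)*(t + 4)*(t^2) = t*(t - 4)*(t + 4)*(t)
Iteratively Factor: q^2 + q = (q + 1)*(q)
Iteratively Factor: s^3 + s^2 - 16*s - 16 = (s + 4)*(s^2 - 3*s - 4) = (s - 4)*(s + 4)*(s + 1)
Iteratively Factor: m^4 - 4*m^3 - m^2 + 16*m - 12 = (m + 2)*(m^3 - 6*m^2 + 11*m - 6) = (m - 2)*(m + 2)*(m^2 - 4*m + 3) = (m - 2)*(m - 1)*(m + 2)*(m - 3)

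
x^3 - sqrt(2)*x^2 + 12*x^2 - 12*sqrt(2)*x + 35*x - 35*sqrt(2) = (x + 5)*(x + 7)*(x - sqrt(2))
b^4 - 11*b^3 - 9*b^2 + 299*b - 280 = (b - 8)*(b - 7)*(b - 1)*(b + 5)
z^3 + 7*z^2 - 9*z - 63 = (z - 3)*(z + 3)*(z + 7)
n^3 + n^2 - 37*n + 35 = (n - 5)*(n - 1)*(n + 7)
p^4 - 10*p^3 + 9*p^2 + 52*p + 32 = (p - 8)*(p - 4)*(p + 1)^2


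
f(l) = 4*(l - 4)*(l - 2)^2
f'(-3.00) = 380.00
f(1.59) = -1.62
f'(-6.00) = 896.00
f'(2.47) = -4.87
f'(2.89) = -4.73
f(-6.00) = -2560.00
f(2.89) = -3.52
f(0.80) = -18.43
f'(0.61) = 45.43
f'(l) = 4*(l - 4)*(2*l - 4) + 4*(l - 2)^2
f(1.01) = -11.72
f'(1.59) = 8.58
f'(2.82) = -5.05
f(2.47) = -1.35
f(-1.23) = -218.26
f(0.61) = -26.20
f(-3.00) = -700.00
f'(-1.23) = 176.87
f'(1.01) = 27.60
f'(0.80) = 36.48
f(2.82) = -3.17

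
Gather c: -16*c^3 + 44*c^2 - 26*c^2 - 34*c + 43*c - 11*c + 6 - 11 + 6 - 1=-16*c^3 + 18*c^2 - 2*c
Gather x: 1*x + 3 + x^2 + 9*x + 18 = x^2 + 10*x + 21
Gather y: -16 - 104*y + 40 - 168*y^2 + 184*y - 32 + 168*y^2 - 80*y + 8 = 0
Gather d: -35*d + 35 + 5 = 40 - 35*d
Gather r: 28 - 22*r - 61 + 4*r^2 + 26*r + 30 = 4*r^2 + 4*r - 3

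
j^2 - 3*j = j*(j - 3)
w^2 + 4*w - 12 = (w - 2)*(w + 6)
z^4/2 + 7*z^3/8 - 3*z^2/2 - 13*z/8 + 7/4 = (z/2 + 1)*(z - 1)^2*(z + 7/4)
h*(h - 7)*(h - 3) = h^3 - 10*h^2 + 21*h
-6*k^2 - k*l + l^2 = (-3*k + l)*(2*k + l)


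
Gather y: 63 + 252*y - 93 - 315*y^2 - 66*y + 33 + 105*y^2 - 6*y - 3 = -210*y^2 + 180*y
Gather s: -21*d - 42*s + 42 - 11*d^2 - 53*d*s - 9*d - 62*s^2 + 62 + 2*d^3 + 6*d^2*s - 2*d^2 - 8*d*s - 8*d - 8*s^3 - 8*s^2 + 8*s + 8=2*d^3 - 13*d^2 - 38*d - 8*s^3 - 70*s^2 + s*(6*d^2 - 61*d - 34) + 112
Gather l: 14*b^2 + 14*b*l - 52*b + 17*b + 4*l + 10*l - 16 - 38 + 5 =14*b^2 - 35*b + l*(14*b + 14) - 49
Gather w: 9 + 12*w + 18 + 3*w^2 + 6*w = 3*w^2 + 18*w + 27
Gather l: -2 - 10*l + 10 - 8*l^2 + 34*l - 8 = -8*l^2 + 24*l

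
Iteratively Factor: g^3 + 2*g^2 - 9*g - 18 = (g - 3)*(g^2 + 5*g + 6) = (g - 3)*(g + 2)*(g + 3)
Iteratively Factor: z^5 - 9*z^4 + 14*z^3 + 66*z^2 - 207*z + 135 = (z + 3)*(z^4 - 12*z^3 + 50*z^2 - 84*z + 45) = (z - 3)*(z + 3)*(z^3 - 9*z^2 + 23*z - 15) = (z - 3)*(z - 1)*(z + 3)*(z^2 - 8*z + 15) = (z - 5)*(z - 3)*(z - 1)*(z + 3)*(z - 3)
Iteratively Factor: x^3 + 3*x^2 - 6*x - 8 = (x - 2)*(x^2 + 5*x + 4) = (x - 2)*(x + 1)*(x + 4)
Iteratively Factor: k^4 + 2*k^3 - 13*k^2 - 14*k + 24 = (k - 3)*(k^3 + 5*k^2 + 2*k - 8) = (k - 3)*(k + 4)*(k^2 + k - 2) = (k - 3)*(k + 2)*(k + 4)*(k - 1)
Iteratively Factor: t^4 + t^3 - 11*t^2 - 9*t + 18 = (t + 3)*(t^3 - 2*t^2 - 5*t + 6) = (t + 2)*(t + 3)*(t^2 - 4*t + 3) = (t - 3)*(t + 2)*(t + 3)*(t - 1)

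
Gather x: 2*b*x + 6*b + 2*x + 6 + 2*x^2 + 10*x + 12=6*b + 2*x^2 + x*(2*b + 12) + 18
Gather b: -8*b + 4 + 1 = 5 - 8*b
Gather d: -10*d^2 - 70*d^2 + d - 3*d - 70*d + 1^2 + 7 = -80*d^2 - 72*d + 8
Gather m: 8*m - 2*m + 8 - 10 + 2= 6*m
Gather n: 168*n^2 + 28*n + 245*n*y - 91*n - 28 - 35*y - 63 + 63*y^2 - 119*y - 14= 168*n^2 + n*(245*y - 63) + 63*y^2 - 154*y - 105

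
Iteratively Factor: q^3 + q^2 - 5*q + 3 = (q - 1)*(q^2 + 2*q - 3) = (q - 1)*(q + 3)*(q - 1)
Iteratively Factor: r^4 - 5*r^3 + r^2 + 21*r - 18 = (r - 3)*(r^3 - 2*r^2 - 5*r + 6) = (r - 3)*(r - 1)*(r^2 - r - 6) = (r - 3)*(r - 1)*(r + 2)*(r - 3)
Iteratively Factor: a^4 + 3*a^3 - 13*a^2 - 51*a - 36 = (a + 3)*(a^3 - 13*a - 12) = (a + 1)*(a + 3)*(a^2 - a - 12) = (a + 1)*(a + 3)^2*(a - 4)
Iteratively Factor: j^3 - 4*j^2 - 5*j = (j + 1)*(j^2 - 5*j) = j*(j + 1)*(j - 5)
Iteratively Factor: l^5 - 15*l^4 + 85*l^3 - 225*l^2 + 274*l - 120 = (l - 4)*(l^4 - 11*l^3 + 41*l^2 - 61*l + 30) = (l - 4)*(l - 3)*(l^3 - 8*l^2 + 17*l - 10) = (l - 4)*(l - 3)*(l - 2)*(l^2 - 6*l + 5) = (l - 4)*(l - 3)*(l - 2)*(l - 1)*(l - 5)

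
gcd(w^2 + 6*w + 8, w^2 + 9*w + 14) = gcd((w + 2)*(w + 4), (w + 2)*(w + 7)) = w + 2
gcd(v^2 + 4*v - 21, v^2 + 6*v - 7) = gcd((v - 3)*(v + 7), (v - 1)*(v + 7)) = v + 7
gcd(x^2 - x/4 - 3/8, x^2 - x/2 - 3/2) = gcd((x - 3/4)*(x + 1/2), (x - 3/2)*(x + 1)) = 1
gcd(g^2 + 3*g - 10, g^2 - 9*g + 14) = g - 2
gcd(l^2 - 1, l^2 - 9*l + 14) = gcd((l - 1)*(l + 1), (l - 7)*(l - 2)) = 1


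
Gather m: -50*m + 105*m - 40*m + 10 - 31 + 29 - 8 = 15*m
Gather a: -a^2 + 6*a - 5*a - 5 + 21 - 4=-a^2 + a + 12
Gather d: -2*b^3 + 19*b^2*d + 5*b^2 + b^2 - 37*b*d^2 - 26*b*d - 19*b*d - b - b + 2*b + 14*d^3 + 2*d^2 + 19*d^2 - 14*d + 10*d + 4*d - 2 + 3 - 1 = -2*b^3 + 6*b^2 + 14*d^3 + d^2*(21 - 37*b) + d*(19*b^2 - 45*b)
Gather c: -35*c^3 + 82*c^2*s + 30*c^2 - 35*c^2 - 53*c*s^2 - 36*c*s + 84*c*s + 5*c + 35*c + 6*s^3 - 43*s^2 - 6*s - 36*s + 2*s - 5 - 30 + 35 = -35*c^3 + c^2*(82*s - 5) + c*(-53*s^2 + 48*s + 40) + 6*s^3 - 43*s^2 - 40*s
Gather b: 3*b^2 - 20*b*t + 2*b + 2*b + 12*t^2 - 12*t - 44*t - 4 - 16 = 3*b^2 + b*(4 - 20*t) + 12*t^2 - 56*t - 20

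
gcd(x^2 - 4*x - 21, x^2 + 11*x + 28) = 1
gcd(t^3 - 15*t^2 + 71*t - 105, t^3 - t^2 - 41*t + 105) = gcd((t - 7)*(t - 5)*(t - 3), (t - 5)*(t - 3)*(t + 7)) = t^2 - 8*t + 15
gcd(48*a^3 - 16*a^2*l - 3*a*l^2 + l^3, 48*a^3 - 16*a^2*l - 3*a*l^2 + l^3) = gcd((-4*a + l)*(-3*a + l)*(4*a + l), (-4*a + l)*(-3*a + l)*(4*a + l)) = 48*a^3 - 16*a^2*l - 3*a*l^2 + l^3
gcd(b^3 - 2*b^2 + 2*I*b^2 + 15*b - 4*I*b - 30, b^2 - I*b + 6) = b - 3*I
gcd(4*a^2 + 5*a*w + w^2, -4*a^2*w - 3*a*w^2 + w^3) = a + w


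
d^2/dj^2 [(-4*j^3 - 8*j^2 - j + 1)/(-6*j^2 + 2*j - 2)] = (25*j^3 - 111*j^2 + 12*j + 11)/(27*j^6 - 27*j^5 + 36*j^4 - 19*j^3 + 12*j^2 - 3*j + 1)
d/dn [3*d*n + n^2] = 3*d + 2*n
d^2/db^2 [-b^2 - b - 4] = -2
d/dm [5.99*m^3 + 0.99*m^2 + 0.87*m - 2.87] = 17.97*m^2 + 1.98*m + 0.87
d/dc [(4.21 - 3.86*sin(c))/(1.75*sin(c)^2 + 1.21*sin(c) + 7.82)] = (6.755*sin(c)^2 - 14.735*sin(c) - 35.2793)*cos(c)/(3.0625*sin(c)^4 + 4.235*sin(c)^3 + 28.8341*sin(c)^2 + 18.9244*sin(c) + 61.1524)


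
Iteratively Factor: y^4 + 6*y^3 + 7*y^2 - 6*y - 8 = (y + 4)*(y^3 + 2*y^2 - y - 2) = (y - 1)*(y + 4)*(y^2 + 3*y + 2) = (y - 1)*(y + 2)*(y + 4)*(y + 1)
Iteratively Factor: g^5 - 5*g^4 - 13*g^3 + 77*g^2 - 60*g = (g - 5)*(g^4 - 13*g^2 + 12*g) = (g - 5)*(g - 1)*(g^3 + g^2 - 12*g) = g*(g - 5)*(g - 1)*(g^2 + g - 12) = g*(g - 5)*(g - 1)*(g + 4)*(g - 3)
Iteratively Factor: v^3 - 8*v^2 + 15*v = (v - 5)*(v^2 - 3*v) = v*(v - 5)*(v - 3)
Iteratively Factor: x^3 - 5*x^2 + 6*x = (x)*(x^2 - 5*x + 6) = x*(x - 2)*(x - 3)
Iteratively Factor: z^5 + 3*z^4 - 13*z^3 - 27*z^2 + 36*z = (z + 3)*(z^4 - 13*z^2 + 12*z) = (z - 1)*(z + 3)*(z^3 + z^2 - 12*z) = (z - 1)*(z + 3)*(z + 4)*(z^2 - 3*z) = z*(z - 1)*(z + 3)*(z + 4)*(z - 3)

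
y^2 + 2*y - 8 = (y - 2)*(y + 4)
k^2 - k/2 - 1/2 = (k - 1)*(k + 1/2)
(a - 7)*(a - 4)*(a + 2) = a^3 - 9*a^2 + 6*a + 56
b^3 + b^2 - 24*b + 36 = (b - 3)*(b - 2)*(b + 6)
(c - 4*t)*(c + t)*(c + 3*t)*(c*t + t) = c^4*t + c^3*t - 13*c^2*t^3 - 12*c*t^4 - 13*c*t^3 - 12*t^4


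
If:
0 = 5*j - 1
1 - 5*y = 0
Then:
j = 1/5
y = 1/5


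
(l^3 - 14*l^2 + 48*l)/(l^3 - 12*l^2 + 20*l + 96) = l/(l + 2)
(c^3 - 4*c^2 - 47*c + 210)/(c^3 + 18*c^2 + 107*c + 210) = (c^2 - 11*c + 30)/(c^2 + 11*c + 30)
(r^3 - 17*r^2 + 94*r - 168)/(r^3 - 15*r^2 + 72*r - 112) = (r - 6)/(r - 4)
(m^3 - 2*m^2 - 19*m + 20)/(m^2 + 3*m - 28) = (m^3 - 2*m^2 - 19*m + 20)/(m^2 + 3*m - 28)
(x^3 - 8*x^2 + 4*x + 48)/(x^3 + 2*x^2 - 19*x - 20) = (x^2 - 4*x - 12)/(x^2 + 6*x + 5)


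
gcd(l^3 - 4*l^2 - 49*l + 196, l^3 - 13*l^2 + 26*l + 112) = l - 7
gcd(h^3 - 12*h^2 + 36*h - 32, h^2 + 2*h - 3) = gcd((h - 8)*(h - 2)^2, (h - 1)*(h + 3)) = 1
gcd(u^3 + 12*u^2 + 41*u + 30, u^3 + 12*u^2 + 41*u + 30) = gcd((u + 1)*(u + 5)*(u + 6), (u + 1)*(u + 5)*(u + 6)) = u^3 + 12*u^2 + 41*u + 30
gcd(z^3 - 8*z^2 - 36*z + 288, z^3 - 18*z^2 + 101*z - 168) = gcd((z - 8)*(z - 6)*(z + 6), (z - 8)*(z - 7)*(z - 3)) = z - 8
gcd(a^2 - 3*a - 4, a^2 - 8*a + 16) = a - 4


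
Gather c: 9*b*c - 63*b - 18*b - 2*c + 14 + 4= -81*b + c*(9*b - 2) + 18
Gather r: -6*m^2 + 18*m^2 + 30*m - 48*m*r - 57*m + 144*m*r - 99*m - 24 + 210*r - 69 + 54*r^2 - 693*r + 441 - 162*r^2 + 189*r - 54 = 12*m^2 - 126*m - 108*r^2 + r*(96*m - 294) + 294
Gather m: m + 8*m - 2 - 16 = 9*m - 18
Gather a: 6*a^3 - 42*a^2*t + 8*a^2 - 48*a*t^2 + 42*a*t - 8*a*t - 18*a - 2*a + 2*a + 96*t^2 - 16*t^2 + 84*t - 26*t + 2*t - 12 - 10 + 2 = 6*a^3 + a^2*(8 - 42*t) + a*(-48*t^2 + 34*t - 18) + 80*t^2 + 60*t - 20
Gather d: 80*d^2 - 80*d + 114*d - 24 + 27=80*d^2 + 34*d + 3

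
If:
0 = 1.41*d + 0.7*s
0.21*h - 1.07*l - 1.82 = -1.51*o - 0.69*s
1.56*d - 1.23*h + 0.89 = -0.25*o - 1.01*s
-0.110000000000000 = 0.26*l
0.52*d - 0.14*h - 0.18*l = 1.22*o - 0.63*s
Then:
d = -0.53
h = 0.99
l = -0.42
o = 0.28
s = 1.08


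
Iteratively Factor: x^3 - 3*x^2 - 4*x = (x)*(x^2 - 3*x - 4) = x*(x - 4)*(x + 1)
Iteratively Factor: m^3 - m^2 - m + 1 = (m - 1)*(m^2 - 1) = (m - 1)^2*(m + 1)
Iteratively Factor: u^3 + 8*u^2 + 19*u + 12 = (u + 4)*(u^2 + 4*u + 3) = (u + 3)*(u + 4)*(u + 1)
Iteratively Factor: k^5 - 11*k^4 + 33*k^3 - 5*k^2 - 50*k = (k)*(k^4 - 11*k^3 + 33*k^2 - 5*k - 50) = k*(k - 2)*(k^3 - 9*k^2 + 15*k + 25) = k*(k - 5)*(k - 2)*(k^2 - 4*k - 5) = k*(k - 5)^2*(k - 2)*(k + 1)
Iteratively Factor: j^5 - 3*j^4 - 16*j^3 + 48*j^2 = (j)*(j^4 - 3*j^3 - 16*j^2 + 48*j) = j^2*(j^3 - 3*j^2 - 16*j + 48) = j^2*(j - 3)*(j^2 - 16) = j^2*(j - 3)*(j + 4)*(j - 4)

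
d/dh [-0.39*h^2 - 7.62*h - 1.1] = -0.78*h - 7.62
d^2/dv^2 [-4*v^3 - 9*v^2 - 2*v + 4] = -24*v - 18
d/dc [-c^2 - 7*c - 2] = -2*c - 7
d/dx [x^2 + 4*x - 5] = 2*x + 4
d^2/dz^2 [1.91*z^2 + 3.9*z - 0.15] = 3.82000000000000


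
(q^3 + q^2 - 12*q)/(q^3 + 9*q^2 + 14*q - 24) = q*(q - 3)/(q^2 + 5*q - 6)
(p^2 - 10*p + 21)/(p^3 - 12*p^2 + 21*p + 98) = (p - 3)/(p^2 - 5*p - 14)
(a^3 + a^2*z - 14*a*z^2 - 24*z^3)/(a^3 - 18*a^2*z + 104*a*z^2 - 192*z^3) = (a^2 + 5*a*z + 6*z^2)/(a^2 - 14*a*z + 48*z^2)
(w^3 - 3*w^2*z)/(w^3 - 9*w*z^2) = w/(w + 3*z)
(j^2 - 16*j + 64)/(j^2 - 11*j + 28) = (j^2 - 16*j + 64)/(j^2 - 11*j + 28)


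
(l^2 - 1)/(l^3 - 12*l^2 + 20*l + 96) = (l^2 - 1)/(l^3 - 12*l^2 + 20*l + 96)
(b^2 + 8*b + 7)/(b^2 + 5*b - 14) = (b + 1)/(b - 2)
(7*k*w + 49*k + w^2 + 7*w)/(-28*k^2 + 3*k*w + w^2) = (w + 7)/(-4*k + w)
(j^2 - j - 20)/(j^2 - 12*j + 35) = (j + 4)/(j - 7)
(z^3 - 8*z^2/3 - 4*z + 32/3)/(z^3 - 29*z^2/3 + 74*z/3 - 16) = (z^2 - 4)/(z^2 - 7*z + 6)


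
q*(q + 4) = q^2 + 4*q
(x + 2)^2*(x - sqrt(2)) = x^3 - sqrt(2)*x^2 + 4*x^2 - 4*sqrt(2)*x + 4*x - 4*sqrt(2)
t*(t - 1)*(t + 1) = t^3 - t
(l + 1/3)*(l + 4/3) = l^2 + 5*l/3 + 4/9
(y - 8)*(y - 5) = y^2 - 13*y + 40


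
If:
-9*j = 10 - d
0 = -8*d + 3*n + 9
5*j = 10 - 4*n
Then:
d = 248/101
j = -254/303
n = 1075/303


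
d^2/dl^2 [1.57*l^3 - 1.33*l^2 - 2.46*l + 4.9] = 9.42*l - 2.66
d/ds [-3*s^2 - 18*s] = -6*s - 18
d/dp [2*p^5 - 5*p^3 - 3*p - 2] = 10*p^4 - 15*p^2 - 3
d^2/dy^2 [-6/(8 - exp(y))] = 6*(exp(y) + 8)*exp(y)/(exp(y) - 8)^3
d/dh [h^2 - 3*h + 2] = 2*h - 3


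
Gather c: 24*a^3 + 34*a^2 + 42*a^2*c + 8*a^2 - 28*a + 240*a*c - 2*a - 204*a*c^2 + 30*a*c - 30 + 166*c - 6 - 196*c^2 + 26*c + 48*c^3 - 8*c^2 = 24*a^3 + 42*a^2 - 30*a + 48*c^3 + c^2*(-204*a - 204) + c*(42*a^2 + 270*a + 192) - 36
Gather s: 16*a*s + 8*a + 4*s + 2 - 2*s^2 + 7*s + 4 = 8*a - 2*s^2 + s*(16*a + 11) + 6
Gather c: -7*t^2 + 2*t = -7*t^2 + 2*t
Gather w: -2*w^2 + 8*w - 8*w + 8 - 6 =2 - 2*w^2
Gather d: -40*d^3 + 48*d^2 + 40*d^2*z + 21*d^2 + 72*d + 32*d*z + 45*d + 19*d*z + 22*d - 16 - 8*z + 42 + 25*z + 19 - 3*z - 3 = -40*d^3 + d^2*(40*z + 69) + d*(51*z + 139) + 14*z + 42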